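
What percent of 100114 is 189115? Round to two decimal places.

189115 ÷ 100114 ≈ 188.90%.

188.90%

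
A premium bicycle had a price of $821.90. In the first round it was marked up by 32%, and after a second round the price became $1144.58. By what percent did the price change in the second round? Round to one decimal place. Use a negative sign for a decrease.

After the first round: $821.90 × 1.32 = $1084.908.
Second-round multiplier: $1144.58 ÷ $1084.908 ≈ 1.055.
That is a change of 5.5%.

5.5%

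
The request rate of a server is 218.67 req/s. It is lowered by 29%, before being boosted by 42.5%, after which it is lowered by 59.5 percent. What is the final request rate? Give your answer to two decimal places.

89.60 req/s

Each change multiplies by a factor: 0.71 × 1.425 × 0.405 = 0.40975875.
218.67 × 0.40975875 = 89.6019458625 ≈ 89.60.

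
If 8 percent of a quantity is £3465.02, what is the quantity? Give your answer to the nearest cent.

£3465.02 ÷ 0.08 = £43312.75.

£43312.75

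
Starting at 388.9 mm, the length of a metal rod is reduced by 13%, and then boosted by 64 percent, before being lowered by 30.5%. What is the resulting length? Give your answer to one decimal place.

Each change multiplies by a factor: 0.87 × 1.64 × 0.695 = 0.991626.
388.9 × 0.991626 = 385.6433514 ≈ 385.6.

385.6 mm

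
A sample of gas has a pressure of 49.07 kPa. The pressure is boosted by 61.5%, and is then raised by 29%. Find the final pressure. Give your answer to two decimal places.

102.23 kPa

61.5% increase: 49.07 × 1.615 = 79.24805.
29% increase: 79.24805 × 1.29 = 102.2299845 ≈ 102.23.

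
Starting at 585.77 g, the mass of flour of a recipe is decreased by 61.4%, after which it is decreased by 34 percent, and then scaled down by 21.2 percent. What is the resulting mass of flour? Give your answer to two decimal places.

Each change multiplies by a factor: 0.386 × 0.66 × 0.788 = 0.20075088.
585.77 × 0.20075088 = 117.5938429776 ≈ 117.59.

117.59 g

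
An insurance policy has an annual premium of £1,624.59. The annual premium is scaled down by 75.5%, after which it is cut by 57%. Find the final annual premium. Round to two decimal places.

£171.15

Each change multiplies by a factor: 0.245 × 0.43 = 0.10535.
£1,624.59 × 0.10535 = £171.1505565 ≈ £171.15.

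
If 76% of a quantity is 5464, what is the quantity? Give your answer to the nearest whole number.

5464 ÷ 0.76 ≈ 7189.

7189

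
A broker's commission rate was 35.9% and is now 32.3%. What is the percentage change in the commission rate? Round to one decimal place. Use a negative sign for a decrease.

The change is 32.3 − 35.9 = -3.6 percentage points.
Relative to the original 35.9%, that is -3.6 ÷ 35.9 ≈ -10.0%.

-10.0%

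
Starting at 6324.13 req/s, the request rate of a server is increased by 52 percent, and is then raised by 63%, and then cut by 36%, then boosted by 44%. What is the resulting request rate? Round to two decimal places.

14440.24 req/s

Apply the 52% increase: 6324.13 × 1.52 = 9612.6776.
63% increase: 9612.6776 × 1.63 = 15668.664488.
Apply the 36% decrease: 15668.664488 × 0.64 = 10027.94527232.
44% increase: 10027.94527232 × 1.44 = 14440.2411921408 ≈ 14440.24.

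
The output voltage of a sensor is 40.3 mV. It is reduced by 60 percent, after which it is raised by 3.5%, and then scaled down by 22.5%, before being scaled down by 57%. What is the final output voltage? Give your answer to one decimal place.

5.6 mV

Each change multiplies by a factor: 0.4 × 1.035 × 0.775 × 0.43 = 0.1379655.
40.3 × 0.1379655 = 5.56000965 ≈ 5.6.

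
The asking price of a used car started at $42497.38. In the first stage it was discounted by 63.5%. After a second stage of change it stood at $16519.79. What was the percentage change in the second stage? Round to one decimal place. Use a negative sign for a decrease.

After the first stage: $42497.38 × 0.365 = $15511.5437.
Second-stage multiplier: $16519.79 ÷ $15511.5437 ≈ 1.065.
That is a change of 6.5%.

6.5%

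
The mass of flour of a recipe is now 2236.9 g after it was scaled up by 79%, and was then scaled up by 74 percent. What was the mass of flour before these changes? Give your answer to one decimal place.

718.2 g

Undoing the 74% increase: 2236.9 ÷ 1.74 ≈ 1285.574713.
Undoing the 79% increase: 1285.574713 ÷ 1.79 ≈ 718.2 g.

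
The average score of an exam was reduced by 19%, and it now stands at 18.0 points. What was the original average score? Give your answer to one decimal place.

The overall multiplier applied was 0.81.
So the original average score was 18.0 ÷ 0.81 ≈ 22.2 points.

22.2 points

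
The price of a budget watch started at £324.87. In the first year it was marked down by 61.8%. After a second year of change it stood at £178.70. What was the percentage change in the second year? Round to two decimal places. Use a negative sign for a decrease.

44.00%

After the first year: £324.87 × 0.382 = £124.10034.
Second-year multiplier: £178.70 ÷ £124.10034 ≈ 1.439964.
That is a change of 44.00%.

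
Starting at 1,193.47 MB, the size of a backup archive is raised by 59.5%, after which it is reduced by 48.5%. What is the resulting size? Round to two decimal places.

Each change multiplies by a factor: 1.595 × 0.515 = 0.821425.
1,193.47 × 0.821425 = 980.34609475 ≈ 980.35.

980.35 MB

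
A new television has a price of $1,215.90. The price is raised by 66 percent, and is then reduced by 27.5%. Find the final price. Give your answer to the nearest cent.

Apply the 66% increase: $1,215.90 × 1.66 = $2018.394.
After the 27.5% decrease: $2018.394 × 0.725 = $1463.33565 ≈ $1,463.34.

$1,463.34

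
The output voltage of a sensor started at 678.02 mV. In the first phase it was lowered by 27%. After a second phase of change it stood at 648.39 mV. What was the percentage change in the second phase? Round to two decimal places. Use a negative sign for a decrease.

After the first phase: 678.02 × 0.73 = 494.9546.
Second-phase multiplier: 648.39 ÷ 494.9546 ≈ 1.309999.
That is a change of 31.00%.

31.00%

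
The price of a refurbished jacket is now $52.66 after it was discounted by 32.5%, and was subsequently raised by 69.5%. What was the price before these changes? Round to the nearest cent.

The overall multiplier applied was 0.675 × 1.695 = 1.144125.
So the original price was $52.66 ÷ 1.144125 ≈ $46.03.

$46.03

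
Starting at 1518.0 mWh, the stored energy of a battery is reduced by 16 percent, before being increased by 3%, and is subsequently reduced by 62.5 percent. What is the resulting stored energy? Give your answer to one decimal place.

Each change multiplies by a factor: 0.84 × 1.03 × 0.375 = 0.32445.
1518.0 × 0.32445 = 492.5151 ≈ 492.5.

492.5 mWh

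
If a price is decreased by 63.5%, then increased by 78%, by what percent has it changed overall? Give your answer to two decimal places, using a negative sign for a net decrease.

A 63.5% decrease multiplies by 0.365.
Then a 78% increase: 0.365 × 1.78 = 0.6497.
Overall factor 0.6497, i.e. -35.03%.

-35.03%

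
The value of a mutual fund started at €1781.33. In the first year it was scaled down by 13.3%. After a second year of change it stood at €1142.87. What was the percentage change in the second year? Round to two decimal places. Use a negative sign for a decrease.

After the first year: €1781.33 × 0.867 = €1544.41311.
Second-year multiplier: €1142.87 ÷ €1544.41311 ≈ 0.740003.
That is a change of -26.00%.

-26.00%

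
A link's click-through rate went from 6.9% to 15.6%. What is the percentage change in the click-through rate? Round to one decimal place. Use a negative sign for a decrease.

126.1%

The change is 15.6 − 6.9 = 8.7 percentage points.
Relative to the original 6.9%, that is 8.7 ÷ 6.9 ≈ 126.1%.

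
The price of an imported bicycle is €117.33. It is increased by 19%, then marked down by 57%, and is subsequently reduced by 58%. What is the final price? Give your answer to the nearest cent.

After the 19% increase: €117.33 × 1.19 = €139.6227.
57% decrease: €139.6227 × 0.43 = €60.037761.
58% decrease: €60.037761 × 0.42 = €25.21585962 ≈ €25.22.

€25.22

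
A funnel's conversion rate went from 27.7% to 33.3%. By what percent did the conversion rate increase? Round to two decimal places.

20.22%

The change is 33.3 − 27.7 = 5.6 percentage points.
Relative to the original 27.7%, that is 5.6 ÷ 27.7 ≈ 20.22%.
So the conversion rate rose by 20.22%.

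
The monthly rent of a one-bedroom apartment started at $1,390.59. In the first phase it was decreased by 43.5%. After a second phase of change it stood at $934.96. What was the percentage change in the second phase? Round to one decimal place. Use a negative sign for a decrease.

19.0%

After the first phase: $1,390.59 × 0.565 = $785.68335.
Second-phase multiplier: $934.96 ÷ $785.68335 ≈ 1.19.
That is a change of 19.0%.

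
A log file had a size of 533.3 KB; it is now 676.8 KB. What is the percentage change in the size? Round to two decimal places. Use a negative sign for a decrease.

26.91%

Change: 676.8 − 533.3 = 143.5.
Relative to the original: 143.5 ÷ 533.3 ≈ 26.91%.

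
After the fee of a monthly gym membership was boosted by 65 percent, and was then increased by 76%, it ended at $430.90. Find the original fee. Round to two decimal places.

The overall multiplier applied was 1.65 × 1.76 = 2.904.
So the original fee was $430.90 ÷ 2.904 ≈ $148.38.

$148.38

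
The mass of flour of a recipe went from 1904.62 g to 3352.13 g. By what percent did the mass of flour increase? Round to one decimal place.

76.0%

Change: 3352.13 − 1904.62 = 1447.51.
Relative to the original: 1447.51 ÷ 1904.62 ≈ 76.0%.
So the mass of flour increased by 76.0%.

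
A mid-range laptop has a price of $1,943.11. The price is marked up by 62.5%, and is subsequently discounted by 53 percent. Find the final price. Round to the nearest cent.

$1,484.05

After the 62.5% increase: $1,943.11 × 1.625 = $3157.55375.
Apply the 53% decrease: $3157.55375 × 0.47 = $1484.0502625 ≈ $1,484.05.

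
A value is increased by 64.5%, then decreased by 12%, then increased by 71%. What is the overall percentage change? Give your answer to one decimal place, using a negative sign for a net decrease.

147.5%

The combined multiplier is 1.645 × 0.88 × 1.71 = 2.475396.
That corresponds to an increase of 147.5%.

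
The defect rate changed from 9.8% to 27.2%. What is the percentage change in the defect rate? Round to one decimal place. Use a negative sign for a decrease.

The change is 27.2 − 9.8 = 17.4 percentage points.
Relative to the original 9.8%, that is 17.4 ÷ 9.8 ≈ 177.6%.

177.6%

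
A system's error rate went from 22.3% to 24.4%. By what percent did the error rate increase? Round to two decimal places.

The change is 24.4 − 22.3 = 2.1 percentage points.
Relative to the original 22.3%, that is 2.1 ÷ 22.3 ≈ 9.42%.
So the error rate rose by 9.42%.

9.42%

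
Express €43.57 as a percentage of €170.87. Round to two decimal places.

€43.57 ÷ €170.87 ≈ 25.50%.

25.50%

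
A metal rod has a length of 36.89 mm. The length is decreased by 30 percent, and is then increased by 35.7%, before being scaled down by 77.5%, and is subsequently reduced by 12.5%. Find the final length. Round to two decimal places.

6.90 mm

Apply the 30% decrease: 36.89 × 0.7 = 25.823.
35.7% increase: 25.823 × 1.357 = 35.041811.
After the 77.5% decrease: 35.041811 × 0.225 = 7.884407475.
12.5% decrease: 7.884407475 × 0.875 = 6.898856540625 ≈ 6.90.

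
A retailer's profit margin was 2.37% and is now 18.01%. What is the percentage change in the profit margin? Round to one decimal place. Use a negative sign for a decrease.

The change is 18.01 − 2.37 = 15.64 percentage points.
Relative to the original 2.37%, that is 15.64 ÷ 2.37 ≈ 659.9%.

659.9%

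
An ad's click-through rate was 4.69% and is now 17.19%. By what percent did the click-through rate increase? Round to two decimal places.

266.52%

The change is 17.19 − 4.69 = 12.50 percentage points.
Relative to the original 4.69%, that is 12.50 ÷ 4.69 ≈ 266.52%.
So the click-through rate rose by 266.52%.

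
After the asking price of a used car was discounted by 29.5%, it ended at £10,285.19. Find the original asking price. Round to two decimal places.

£14,588.92

The overall multiplier applied was 0.705.
So the original asking price was £10,285.19 ÷ 0.705 ≈ £14,588.92.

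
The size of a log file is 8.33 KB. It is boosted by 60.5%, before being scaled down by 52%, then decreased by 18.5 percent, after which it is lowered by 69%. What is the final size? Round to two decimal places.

1.62 KB

Apply the 60.5% increase: 8.33 × 1.605 = 13.36965.
52% decrease: 13.36965 × 0.48 = 6.417432.
After the 18.5% decrease: 6.417432 × 0.815 = 5.23020708.
After the 69% decrease: 5.23020708 × 0.31 = 1.6213641948 ≈ 1.62.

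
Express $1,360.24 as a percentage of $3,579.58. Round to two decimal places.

38.00%

$1,360.24 ÷ $3,579.58 ≈ 38.00%.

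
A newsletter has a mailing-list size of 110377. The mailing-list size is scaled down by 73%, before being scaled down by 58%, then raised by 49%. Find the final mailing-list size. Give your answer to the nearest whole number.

After the 73% decrease: 110377 × 0.27 = 29801.79.
58% decrease: 29801.79 × 0.42 = 12516.7518.
Apply the 49% increase: 12516.7518 × 1.49 = 18649.960182 ≈ 18650.

18650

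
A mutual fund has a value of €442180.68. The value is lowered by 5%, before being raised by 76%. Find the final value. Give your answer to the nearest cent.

Each change multiplies by a factor: 0.95 × 1.76 = 1.672.
€442180.68 × 1.672 = €739326.09696 ≈ €739326.10.

€739326.10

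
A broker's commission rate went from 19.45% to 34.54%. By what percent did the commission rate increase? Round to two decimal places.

The change is 34.54 − 19.45 = 15.09 percentage points.
Relative to the original 19.45%, that is 15.09 ÷ 19.45 ≈ 77.58%.
So the commission rate rose by 77.58%.

77.58%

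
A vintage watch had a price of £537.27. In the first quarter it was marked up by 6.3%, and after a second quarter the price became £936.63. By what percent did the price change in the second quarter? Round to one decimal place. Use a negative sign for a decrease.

64.0%

After the first quarter: £537.27 × 1.063 = £571.11801.
Second-quarter multiplier: £936.63 ÷ £571.11801 ≈ 1.63999.
That is a change of 64.0%.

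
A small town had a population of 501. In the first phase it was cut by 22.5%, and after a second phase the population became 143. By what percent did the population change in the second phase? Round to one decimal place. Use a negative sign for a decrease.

-63.2%

After the first phase: 501 × 0.775 = 388.275.
Second-phase multiplier: 143 ÷ 388.275 ≈ 0.3683.
That is a change of -63.2%.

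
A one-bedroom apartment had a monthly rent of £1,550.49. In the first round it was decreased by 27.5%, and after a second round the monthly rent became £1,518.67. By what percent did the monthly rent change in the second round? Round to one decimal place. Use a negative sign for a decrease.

After the first round: £1,550.49 × 0.725 = £1124.10525.
Second-round multiplier: £1,518.67 ÷ £1124.10525 ≈ 1.351.
That is a change of 35.1%.

35.1%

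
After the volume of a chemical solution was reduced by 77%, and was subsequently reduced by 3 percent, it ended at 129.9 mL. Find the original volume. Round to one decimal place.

Undoing the 3% decrease: 129.9 ÷ 0.97 ≈ 133.917526.
Undoing the 77% decrease: 133.917526 ÷ 0.23 ≈ 582.3 mL.

582.3 mL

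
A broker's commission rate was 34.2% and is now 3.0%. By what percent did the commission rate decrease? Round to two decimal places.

The change is 3.0 − 34.2 = -31.2 percentage points.
Relative to the original 34.2%, that is -31.2 ÷ 34.2 ≈ -91.23%.
So the commission rate fell by 91.23%.

91.23%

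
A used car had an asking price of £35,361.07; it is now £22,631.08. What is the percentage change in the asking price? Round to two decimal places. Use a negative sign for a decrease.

Change: £22,631.08 − £35,361.07 = -£12,729.99.
Relative to the original: -£12,729.99 ÷ £35,361.07 ≈ -36.00%.

-36.00%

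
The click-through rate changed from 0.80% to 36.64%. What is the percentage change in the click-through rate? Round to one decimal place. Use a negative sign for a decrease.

4480.0%

The change is 36.64 − 0.80 = 35.84 percentage points.
Relative to the original 0.80%, that is 35.84 ÷ 0.80 = 4480.0%.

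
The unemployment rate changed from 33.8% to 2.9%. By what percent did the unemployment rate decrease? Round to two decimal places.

91.42%

The change is 2.9 − 33.8 = -30.9 percentage points.
Relative to the original 33.8%, that is -30.9 ÷ 33.8 ≈ -91.42%.
So the unemployment rate fell by 91.42%.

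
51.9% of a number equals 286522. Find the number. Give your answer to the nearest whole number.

286522 ÷ 0.519 ≈ 552066.

552066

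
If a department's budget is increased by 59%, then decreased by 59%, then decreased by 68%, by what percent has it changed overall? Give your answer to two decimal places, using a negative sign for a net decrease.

-79.14%

A 59% increase multiplies by 1.59.
Then a 59% decrease: 1.59 × 0.41 = 0.6519.
Then a 68% decrease: 0.6519 × 0.32 = 0.208608.
Overall factor 0.208608, i.e. -79.14%.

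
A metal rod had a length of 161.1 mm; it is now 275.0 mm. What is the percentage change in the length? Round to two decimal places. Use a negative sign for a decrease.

Change: 275.0 − 161.1 = 113.9.
Relative to the original: 113.9 ÷ 161.1 ≈ 70.70%.

70.70%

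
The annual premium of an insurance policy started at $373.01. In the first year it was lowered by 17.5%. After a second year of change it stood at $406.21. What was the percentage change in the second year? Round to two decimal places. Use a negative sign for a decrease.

32.00%

After the first year: $373.01 × 0.825 = $307.73325.
Second-year multiplier: $406.21 ÷ $307.73325 ≈ 1.320007.
That is a change of 32.00%.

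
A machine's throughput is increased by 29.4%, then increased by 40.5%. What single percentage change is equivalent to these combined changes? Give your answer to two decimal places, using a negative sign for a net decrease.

81.81%

A 29.4% increase multiplies by 1.294.
Then a 40.5% increase: 1.294 × 1.405 = 1.81807.
Overall factor 1.81807, i.e. 81.81%.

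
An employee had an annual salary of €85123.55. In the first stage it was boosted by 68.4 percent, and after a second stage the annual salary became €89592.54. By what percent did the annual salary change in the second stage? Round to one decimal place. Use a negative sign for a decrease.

-37.5%

After the first stage: €85123.55 × 1.684 = €143348.0582.
Second-stage multiplier: €89592.54 ÷ €143348.0582 ≈ 0.625.
That is a change of -37.5%.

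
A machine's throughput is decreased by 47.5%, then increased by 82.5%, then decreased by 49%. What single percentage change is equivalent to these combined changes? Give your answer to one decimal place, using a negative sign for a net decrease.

-51.1%

The combined multiplier is 0.525 × 1.825 × 0.51 = 0.48864375.
That corresponds to a decrease of 51.1%.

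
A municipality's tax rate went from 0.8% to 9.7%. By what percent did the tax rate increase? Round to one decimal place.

1112.5%

The change is 9.7 − 0.8 = 8.9 percentage points.
Relative to the original 0.8%, that is 8.9 ÷ 0.8 = 1112.5%.
So the tax rate rose by 1112.5%.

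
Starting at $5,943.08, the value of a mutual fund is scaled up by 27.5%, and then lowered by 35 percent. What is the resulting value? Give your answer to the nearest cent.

$4,925.33

Each change multiplies by a factor: 1.275 × 0.65 = 0.82875.
$5,943.08 × 0.82875 = $4925.32755 ≈ $4,925.33.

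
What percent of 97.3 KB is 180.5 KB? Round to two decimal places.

185.51%

180.5 KB ÷ 97.3 KB ≈ 185.51%.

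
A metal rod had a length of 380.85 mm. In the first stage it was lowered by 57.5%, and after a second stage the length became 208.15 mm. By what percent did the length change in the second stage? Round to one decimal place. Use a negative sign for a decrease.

After the first stage: 380.85 × 0.425 = 161.86125.
Second-stage multiplier: 208.15 ÷ 161.86125 ≈ 1.28598.
That is a change of 28.6%.

28.6%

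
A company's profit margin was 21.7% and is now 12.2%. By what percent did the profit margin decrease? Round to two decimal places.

The change is 12.2 − 21.7 = -9.5 percentage points.
Relative to the original 21.7%, that is -9.5 ÷ 21.7 ≈ -43.78%.
So the profit margin fell by 43.78%.

43.78%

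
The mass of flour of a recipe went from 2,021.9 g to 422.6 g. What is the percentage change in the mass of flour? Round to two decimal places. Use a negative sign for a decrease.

-79.10%

Change: 422.6 − 2,021.9 = -1,599.3.
Relative to the original: -1,599.3 ÷ 2,021.9 ≈ -79.10%.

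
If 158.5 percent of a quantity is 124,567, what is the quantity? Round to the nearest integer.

78,591

124,567 ÷ 1.585 ≈ 78,591.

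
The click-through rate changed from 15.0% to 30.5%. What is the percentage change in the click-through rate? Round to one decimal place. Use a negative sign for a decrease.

The change is 30.5 − 15.0 = 15.5 percentage points.
Relative to the original 15.0%, that is 15.5 ÷ 15.0 ≈ 103.3%.

103.3%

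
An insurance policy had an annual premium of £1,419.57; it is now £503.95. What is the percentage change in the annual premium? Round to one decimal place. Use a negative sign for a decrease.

Change: £503.95 − £1,419.57 = -£915.62.
Relative to the original: -£915.62 ÷ £1,419.57 ≈ -64.5%.

-64.5%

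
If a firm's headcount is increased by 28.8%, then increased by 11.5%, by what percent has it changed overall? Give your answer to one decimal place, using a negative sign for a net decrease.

A 28.8% increase multiplies by 1.288.
Then an 11.5% increase: 1.288 × 1.115 = 1.43612.
Overall factor 1.43612, i.e. 43.6%.

43.6%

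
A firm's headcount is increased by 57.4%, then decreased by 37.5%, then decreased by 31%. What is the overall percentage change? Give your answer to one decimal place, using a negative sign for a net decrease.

A 57.4% increase multiplies by 1.574.
Then a 37.5% decrease: 1.574 × 0.625 = 0.98375.
Then a 31% decrease: 0.98375 × 0.69 = 0.6787875.
Overall factor 0.6787875, i.e. -32.1%.

-32.1%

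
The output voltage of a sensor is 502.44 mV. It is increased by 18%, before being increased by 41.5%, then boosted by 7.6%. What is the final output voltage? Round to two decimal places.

Each change multiplies by a factor: 1.18 × 1.415 × 1.076 = 1.7965972.
502.44 × 1.7965972 = 902.682297168 ≈ 902.68.

902.68 mV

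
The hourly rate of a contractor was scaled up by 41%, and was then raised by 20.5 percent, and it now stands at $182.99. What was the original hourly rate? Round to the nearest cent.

Undoing the 20.5% increase: $182.99 ÷ 1.205 ≈ $151.858921.
Undoing the 41% increase: $151.858921 ÷ 1.41 ≈ $107.70.

$107.70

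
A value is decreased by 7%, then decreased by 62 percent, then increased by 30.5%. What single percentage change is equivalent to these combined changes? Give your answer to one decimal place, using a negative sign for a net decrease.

-53.9%

The combined multiplier is 0.93 × 0.38 × 1.305 = 0.461187.
That corresponds to a decrease of 53.9%.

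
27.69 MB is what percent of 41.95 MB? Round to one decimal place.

27.69 MB ÷ 41.95 MB ≈ 66.0%.

66.0%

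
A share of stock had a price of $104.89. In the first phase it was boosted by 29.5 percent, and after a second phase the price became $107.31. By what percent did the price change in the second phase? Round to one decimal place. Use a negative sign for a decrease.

After the first phase: $104.89 × 1.295 = $135.83255.
Second-phase multiplier: $107.31 ÷ $135.83255 ≈ 0.79002.
That is a change of -21.0%.

-21.0%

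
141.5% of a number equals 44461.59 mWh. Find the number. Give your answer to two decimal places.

44461.59 mWh ÷ 1.415 ≈ 31421.62 mWh.

31421.62 mWh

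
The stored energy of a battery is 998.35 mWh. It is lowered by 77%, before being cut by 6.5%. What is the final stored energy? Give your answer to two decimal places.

Each change multiplies by a factor: 0.23 × 0.935 = 0.21505.
998.35 × 0.21505 = 214.6951675 ≈ 214.70.

214.70 mWh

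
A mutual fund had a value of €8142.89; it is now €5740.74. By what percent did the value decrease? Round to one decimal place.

29.5%

Change: €5740.74 − €8142.89 = -€2402.15.
Relative to the original: -€2402.15 ÷ €8142.89 ≈ -29.5%.
So the value decreased by 29.5%.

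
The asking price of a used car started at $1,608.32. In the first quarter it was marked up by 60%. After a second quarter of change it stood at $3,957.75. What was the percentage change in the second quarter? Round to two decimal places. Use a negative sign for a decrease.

53.80%

After the first quarter: $1,608.32 × 1.6 = $2573.312.
Second-quarter multiplier: $3,957.75 ÷ $2573.312 ≈ 1.537999.
That is a change of 53.80%.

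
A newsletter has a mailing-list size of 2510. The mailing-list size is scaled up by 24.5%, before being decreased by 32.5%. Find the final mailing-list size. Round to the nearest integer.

Each change multiplies by a factor: 1.245 × 0.675 = 0.840375.
2510 × 0.840375 = 2109.34125 ≈ 2109.

2109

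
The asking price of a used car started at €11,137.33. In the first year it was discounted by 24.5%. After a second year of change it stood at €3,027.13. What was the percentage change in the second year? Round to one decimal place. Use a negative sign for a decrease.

After the first year: €11,137.33 × 0.755 = €8408.68415.
Second-year multiplier: €3,027.13 ÷ €8408.68415 ≈ 0.36.
That is a change of -64.0%.

-64.0%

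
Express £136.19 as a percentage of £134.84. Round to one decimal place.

101.0%

£136.19 ÷ £134.84 ≈ 101.0%.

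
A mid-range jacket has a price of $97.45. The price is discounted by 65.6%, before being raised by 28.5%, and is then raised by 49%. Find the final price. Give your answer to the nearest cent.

65.6% decrease: $97.45 × 0.344 = $33.5228.
Apply the 28.5% increase: $33.5228 × 1.285 = $43.076798.
After the 49% increase: $43.076798 × 1.49 = $64.18442902 ≈ $64.18.

$64.18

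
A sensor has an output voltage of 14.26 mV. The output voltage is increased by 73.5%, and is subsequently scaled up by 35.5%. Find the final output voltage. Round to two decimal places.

33.52 mV

Each change multiplies by a factor: 1.735 × 1.355 = 2.350925.
14.26 × 2.350925 = 33.5241905 ≈ 33.52.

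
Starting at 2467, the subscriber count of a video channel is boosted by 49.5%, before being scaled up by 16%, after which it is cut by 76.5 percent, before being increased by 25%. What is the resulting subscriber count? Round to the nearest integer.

Apply the 49.5% increase: 2467 × 1.495 = 3688.165.
16% increase: 3688.165 × 1.16 = 4278.2714.
After the 76.5% decrease: 4278.2714 × 0.235 = 1005.393779.
Apply the 25% increase: 1005.393779 × 1.25 = 1256.74222375 ≈ 1257.

1257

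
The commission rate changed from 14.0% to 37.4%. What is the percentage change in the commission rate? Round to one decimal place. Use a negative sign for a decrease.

167.1%

The change is 37.4 − 14.0 = 23.4 percentage points.
Relative to the original 14.0%, that is 23.4 ÷ 14.0 ≈ 167.1%.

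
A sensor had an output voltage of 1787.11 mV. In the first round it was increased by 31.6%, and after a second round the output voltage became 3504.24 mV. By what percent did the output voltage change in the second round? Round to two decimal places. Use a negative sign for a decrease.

After the first round: 1787.11 × 1.316 = 2351.83676.
Second-round multiplier: 3504.24 ÷ 2351.83676 ≈ 1.490001.
That is a change of 49.00%.

49.00%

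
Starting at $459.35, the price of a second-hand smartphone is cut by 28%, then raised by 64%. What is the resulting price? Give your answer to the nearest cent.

$542.40

Each change multiplies by a factor: 0.72 × 1.64 = 1.1808.
$459.35 × 1.1808 = $542.40048 ≈ $542.40.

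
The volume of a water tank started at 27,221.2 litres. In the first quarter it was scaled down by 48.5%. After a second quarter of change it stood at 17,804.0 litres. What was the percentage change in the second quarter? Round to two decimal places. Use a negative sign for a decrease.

After the first quarter: 27,221.2 × 0.515 = 14018.918.
Second-quarter multiplier: 17,804.0 ÷ 14018.918 ≈ 1.269998.
That is a change of 27.00%.

27.00%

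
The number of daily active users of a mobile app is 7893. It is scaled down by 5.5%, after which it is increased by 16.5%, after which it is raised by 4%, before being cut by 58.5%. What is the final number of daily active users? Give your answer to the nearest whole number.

3750

After the 5.5% decrease: 7893 × 0.945 = 7458.885.
After the 16.5% increase: 7458.885 × 1.165 = 8689.601025.
Apply the 4% increase: 8689.601025 × 1.04 = 9037.185066.
58.5% decrease: 9037.185066 × 0.415 = 3750.43180239 ≈ 3750.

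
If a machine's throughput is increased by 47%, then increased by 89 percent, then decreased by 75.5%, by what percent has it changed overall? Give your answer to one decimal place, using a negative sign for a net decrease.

The combined multiplier is 1.47 × 1.89 × 0.245 = 0.6806835.
That corresponds to a decrease of 31.9%.

-31.9%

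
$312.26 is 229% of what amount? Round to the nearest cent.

$136.36

$312.26 ÷ 2.29 ≈ $136.36.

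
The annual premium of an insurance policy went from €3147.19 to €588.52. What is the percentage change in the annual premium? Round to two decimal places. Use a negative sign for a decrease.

-81.30%

Change: €588.52 − €3147.19 = -€2558.67.
Relative to the original: -€2558.67 ÷ €3147.19 ≈ -81.30%.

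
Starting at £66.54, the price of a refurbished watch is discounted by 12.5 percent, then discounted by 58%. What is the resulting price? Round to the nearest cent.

£24.45

After the 12.5% decrease: £66.54 × 0.875 = £58.2225.
After the 58% decrease: £58.2225 × 0.42 = £24.45345 ≈ £24.45.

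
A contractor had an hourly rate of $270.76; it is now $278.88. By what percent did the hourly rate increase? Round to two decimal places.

Change: $278.88 − $270.76 = $8.12.
Relative to the original: $8.12 ÷ $270.76 ≈ 3.00%.
So the hourly rate increased by 3.00%.

3.00%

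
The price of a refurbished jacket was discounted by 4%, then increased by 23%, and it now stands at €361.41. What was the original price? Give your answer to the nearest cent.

€306.07

The overall multiplier applied was 0.96 × 1.23 = 1.1808.
So the original price was €361.41 ÷ 1.1808 ≈ €306.07.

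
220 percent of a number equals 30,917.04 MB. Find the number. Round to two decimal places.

14,053.20 MB

30,917.04 MB ÷ 2.2 = 14,053.20 MB.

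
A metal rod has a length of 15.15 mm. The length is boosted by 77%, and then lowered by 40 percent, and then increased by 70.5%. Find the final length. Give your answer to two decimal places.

Each change multiplies by a factor: 1.77 × 0.6 × 1.705 = 1.81071.
15.15 × 1.81071 = 27.4322565 ≈ 27.43.

27.43 mm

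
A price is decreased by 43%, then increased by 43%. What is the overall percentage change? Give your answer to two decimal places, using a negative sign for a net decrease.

-18.49%

A 43% decrease multiplies by 0.57.
Then a 43% increase: 0.57 × 1.43 = 0.8151.
Overall factor 0.8151, i.e. -18.49%.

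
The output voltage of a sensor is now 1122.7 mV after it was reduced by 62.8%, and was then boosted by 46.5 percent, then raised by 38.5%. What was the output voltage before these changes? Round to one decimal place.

The overall multiplier applied was 0.372 × 1.465 × 1.385 = 0.7547973.
So the original output voltage was 1122.7 ÷ 0.7547973 ≈ 1487.4 mV.

1487.4 mV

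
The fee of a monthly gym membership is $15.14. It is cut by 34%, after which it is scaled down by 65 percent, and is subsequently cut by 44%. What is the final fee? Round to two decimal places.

After the 34% decrease: $15.14 × 0.66 = $9.9924.
After the 65% decrease: $9.9924 × 0.35 = $3.49734.
Apply the 44% decrease: $3.49734 × 0.56 = $1.9585104 ≈ $1.96.

$1.96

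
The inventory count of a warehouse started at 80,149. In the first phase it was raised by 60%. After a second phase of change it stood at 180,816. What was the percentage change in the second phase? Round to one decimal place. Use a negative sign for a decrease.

After the first phase: 80,149 × 1.6 = 128238.4.
Second-phase multiplier: 180,816 ÷ 128238.4 ≈ 1.41.
That is a change of 41.0%.

41.0%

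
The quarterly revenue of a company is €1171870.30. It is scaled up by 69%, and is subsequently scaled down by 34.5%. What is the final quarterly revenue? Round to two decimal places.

€1297201.83

Each change multiplies by a factor: 1.69 × 0.655 = 1.10695.
€1171870.30 × 1.10695 = €1297201.828585 ≈ €1297201.83.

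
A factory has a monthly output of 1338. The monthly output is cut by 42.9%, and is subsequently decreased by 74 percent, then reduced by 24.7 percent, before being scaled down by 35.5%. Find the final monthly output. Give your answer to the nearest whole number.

Each change multiplies by a factor: 0.571 × 0.26 × 0.753 × 0.645 = 0.0721047951.
1338 × 0.0721047951 = 96.4762158438 ≈ 96.

96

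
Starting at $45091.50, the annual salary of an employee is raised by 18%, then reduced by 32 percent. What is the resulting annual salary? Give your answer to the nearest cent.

After the 18% increase: $45091.50 × 1.18 = $53207.97.
32% decrease: $53207.97 × 0.68 = $36181.4196 ≈ $36181.42.

$36181.42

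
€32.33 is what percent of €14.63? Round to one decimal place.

221.0%

€32.33 ÷ €14.63 ≈ 221.0%.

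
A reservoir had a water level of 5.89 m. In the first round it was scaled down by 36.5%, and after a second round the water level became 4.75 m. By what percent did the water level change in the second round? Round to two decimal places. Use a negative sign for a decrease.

27.00%

After the first round: 5.89 × 0.635 = 3.74015.
Second-round multiplier: 4.75 ÷ 3.74015 ≈ 1.270003.
That is a change of 27.00%.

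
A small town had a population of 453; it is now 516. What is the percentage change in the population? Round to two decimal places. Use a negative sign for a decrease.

Change: 516 − 453 = 63.
Relative to the original: 63 ÷ 453 ≈ 13.91%.

13.91%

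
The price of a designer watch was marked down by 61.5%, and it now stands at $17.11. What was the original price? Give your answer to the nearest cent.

$44.44

The overall multiplier applied was 0.385.
So the original price was $17.11 ÷ 0.385 ≈ $44.44.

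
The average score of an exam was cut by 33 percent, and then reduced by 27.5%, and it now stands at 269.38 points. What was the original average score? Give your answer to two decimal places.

The overall multiplier applied was 0.67 × 0.725 = 0.48575.
So the original average score was 269.38 ÷ 0.48575 ≈ 554.57 points.

554.57 points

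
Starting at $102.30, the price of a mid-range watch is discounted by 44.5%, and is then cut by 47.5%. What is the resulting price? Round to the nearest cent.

$29.81

After the 44.5% decrease: $102.30 × 0.555 = $56.7765.
After the 47.5% decrease: $56.7765 × 0.525 = $29.8076625 ≈ $29.81.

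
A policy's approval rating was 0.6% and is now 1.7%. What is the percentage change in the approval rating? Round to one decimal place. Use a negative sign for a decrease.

183.3%

The change is 1.7 − 0.6 = 1.1 percentage points.
Relative to the original 0.6%, that is 1.1 ÷ 0.6 ≈ 183.3%.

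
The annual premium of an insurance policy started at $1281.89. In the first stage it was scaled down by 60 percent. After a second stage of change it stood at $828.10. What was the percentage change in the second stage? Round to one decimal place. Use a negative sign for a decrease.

61.5%

After the first stage: $1281.89 × 0.4 = $512.756.
Second-stage multiplier: $828.10 ÷ $512.756 ≈ 1.615.
That is a change of 61.5%.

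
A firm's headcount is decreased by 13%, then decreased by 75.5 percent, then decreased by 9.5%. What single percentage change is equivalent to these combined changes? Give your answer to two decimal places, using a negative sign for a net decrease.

The combined multiplier is 0.87 × 0.245 × 0.905 = 0.19290075.
That corresponds to a decrease of 80.71%.

-80.71%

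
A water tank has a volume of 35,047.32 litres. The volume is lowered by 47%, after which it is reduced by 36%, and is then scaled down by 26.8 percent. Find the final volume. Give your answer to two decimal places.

After the 47% decrease: 35,047.32 × 0.53 = 18575.0796.
After the 36% decrease: 18575.0796 × 0.64 = 11888.050944.
26.8% decrease: 11888.050944 × 0.732 = 8702.053291008 ≈ 8,702.05.

8,702.05 litres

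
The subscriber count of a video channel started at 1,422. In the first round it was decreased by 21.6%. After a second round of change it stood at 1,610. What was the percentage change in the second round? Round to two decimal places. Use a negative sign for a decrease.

44.41%

After the first round: 1,422 × 0.784 = 1114.848.
Second-round multiplier: 1,610 ÷ 1114.848 ≈ 1.444143.
That is a change of 44.41%.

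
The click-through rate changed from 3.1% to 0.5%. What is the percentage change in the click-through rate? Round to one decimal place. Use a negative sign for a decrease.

The change is 0.5 − 3.1 = -2.6 percentage points.
Relative to the original 3.1%, that is -2.6 ÷ 3.1 ≈ -83.9%.

-83.9%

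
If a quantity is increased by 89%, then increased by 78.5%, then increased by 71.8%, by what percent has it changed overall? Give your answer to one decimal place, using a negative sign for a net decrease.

The combined multiplier is 1.89 × 1.785 × 1.718 = 5.7959307.
That corresponds to an increase of 479.6%.

479.6%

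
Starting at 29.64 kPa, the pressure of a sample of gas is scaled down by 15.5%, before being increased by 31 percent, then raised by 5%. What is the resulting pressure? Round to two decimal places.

Each change multiplies by a factor: 0.845 × 1.31 × 1.05 = 1.1622975.
29.64 × 1.1622975 = 34.4504979 ≈ 34.45.

34.45 kPa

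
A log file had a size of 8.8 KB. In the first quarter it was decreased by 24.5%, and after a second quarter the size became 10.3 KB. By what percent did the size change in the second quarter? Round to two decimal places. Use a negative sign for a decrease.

After the first quarter: 8.8 × 0.755 = 6.644.
Second-quarter multiplier: 10.3 ÷ 6.644 ≈ 1.550271.
That is a change of 55.03%.

55.03%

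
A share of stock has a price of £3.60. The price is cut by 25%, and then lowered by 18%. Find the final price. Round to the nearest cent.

25% decrease: £3.60 × 0.75 = £2.7.
After the 18% decrease: £2.7 × 0.82 = £2.214 ≈ £2.21.

£2.21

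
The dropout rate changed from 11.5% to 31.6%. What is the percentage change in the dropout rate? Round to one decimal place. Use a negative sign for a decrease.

174.8%

The change is 31.6 − 11.5 = 20.1 percentage points.
Relative to the original 11.5%, that is 20.1 ÷ 11.5 ≈ 174.8%.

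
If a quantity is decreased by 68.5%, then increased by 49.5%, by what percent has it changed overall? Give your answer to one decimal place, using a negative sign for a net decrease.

A 68.5% decrease multiplies by 0.315.
Then a 49.5% increase: 0.315 × 1.495 = 0.470925.
Overall factor 0.470925, i.e. -52.9%.

-52.9%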